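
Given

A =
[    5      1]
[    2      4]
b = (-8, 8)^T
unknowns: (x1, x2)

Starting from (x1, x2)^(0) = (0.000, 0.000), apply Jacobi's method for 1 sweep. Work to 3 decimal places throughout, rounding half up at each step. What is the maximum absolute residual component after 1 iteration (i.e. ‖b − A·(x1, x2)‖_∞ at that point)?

Iteration 1:
  x1 = (-8 - (1)·0.000) / (5) = -1.600
  x2 = (8 - (2)·0.000) / (4) = 2.000
Residual b − A·x = (-2.000, 3.200); ∞-norm = 3.200

3.200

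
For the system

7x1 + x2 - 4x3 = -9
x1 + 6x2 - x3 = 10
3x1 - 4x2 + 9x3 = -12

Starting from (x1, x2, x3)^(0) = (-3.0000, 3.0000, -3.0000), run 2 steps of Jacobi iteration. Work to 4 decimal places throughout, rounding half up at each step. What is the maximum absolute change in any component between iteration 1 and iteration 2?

Iteration 1:
  x1 = (-9 - (1)·3.0000 - (-4)·-3.0000) / (7) = -3.4286
  x2 = (10 - (1)·-3.0000 - (-1)·-3.0000) / (6) = 1.6667
  x3 = (-12 - (3)·-3.0000 - (-4)·3.0000) / (9) = 1.0000
Iteration 2:
  x1 = (-9 - (1)·1.6667 - (-4)·1.0000) / (7) = -0.9524
  x2 = (10 - (1)·-3.4286 - (-1)·1.0000) / (6) = 2.4048
  x3 = (-12 - (3)·-3.4286 - (-4)·1.6667) / (9) = 0.5503
Change: (2.4762, 0.7381, -0.4497) → max |·| = 2.4762

2.4762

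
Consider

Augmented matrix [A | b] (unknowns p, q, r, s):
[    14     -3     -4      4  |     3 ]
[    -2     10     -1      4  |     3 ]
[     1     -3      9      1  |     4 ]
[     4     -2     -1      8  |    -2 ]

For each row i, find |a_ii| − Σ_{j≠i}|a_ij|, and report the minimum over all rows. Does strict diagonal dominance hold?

1

row 1: |14| − (3+4+4) = 3
row 2: |10| − (2+1+4) = 3
row 3: |9| − (1+3+1) = 4
row 4: |8| − (4+2+1) = 1
minimum over rows = 1 → strictly diagonally dominant (convergence guaranteed)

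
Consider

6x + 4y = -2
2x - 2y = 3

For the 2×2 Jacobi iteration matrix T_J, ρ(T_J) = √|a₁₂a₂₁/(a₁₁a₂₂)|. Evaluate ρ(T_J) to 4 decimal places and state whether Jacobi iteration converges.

0.8165

a₁₂a₂₁/(a₁₁a₂₂) = (4)·(2) / ((6)·(-2)) = -0.666667
ρ = √|-0.666667| = √0.666667 = 0.8165
ρ < 1, so Jacobi converges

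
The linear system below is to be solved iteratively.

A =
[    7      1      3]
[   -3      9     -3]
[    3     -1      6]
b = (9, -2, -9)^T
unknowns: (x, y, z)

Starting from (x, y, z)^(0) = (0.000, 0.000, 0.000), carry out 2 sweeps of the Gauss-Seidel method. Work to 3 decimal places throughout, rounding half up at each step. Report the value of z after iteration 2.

Iteration 1:
  x = (9 - (1)·0.000 - (3)·0.000) / (7) = 1.286
  y = (-2 - (-3)·1.286 - (-3)·0.000) / (9) = 0.206
  z = (-9 - (3)·1.286 - (-1)·0.206) / (6) = -2.109
Iteration 2:
  x = (9 - (1)·0.206 - (3)·-2.109) / (7) = 2.160
  y = (-2 - (-3)·2.160 - (-3)·-2.109) / (9) = -0.205
  z = (-9 - (3)·2.160 - (-1)·-0.205) / (6) = -2.614

-2.614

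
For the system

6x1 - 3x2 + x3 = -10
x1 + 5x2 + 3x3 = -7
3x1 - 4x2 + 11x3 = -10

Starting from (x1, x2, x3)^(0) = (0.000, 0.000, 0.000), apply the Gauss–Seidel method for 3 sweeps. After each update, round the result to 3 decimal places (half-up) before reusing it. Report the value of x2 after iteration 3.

-0.722

Iteration 1:
  x1 = (-10 - (-3)·0.000 - (1)·0.000) / (6) = -1.667
  x2 = (-7 - (1)·-1.667 - (3)·0.000) / (5) = -1.067
  x3 = (-10 - (3)·-1.667 - (-4)·-1.067) / (11) = -0.842
Iteration 2:
  x1 = (-10 - (-3)·-1.067 - (1)·-0.842) / (6) = -2.060
  x2 = (-7 - (1)·-2.060 - (3)·-0.842) / (5) = -0.483
  x3 = (-10 - (3)·-2.060 - (-4)·-0.483) / (11) = -0.523
Iteration 3:
  x1 = (-10 - (-3)·-0.483 - (1)·-0.523) / (6) = -1.821
  x2 = (-7 - (1)·-1.821 - (3)·-0.523) / (5) = -0.722
  x3 = (-10 - (3)·-1.821 - (-4)·-0.722) / (11) = -0.675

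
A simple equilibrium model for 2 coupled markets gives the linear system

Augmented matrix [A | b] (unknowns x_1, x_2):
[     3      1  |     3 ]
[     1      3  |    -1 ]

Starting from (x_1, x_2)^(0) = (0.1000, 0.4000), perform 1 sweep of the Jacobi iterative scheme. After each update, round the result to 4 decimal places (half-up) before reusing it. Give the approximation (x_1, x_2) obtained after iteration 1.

(0.8667, -0.3667)

Iteration 1:
  x_1 = (3 - (1)·0.4000) / (3) = 0.8667
  x_2 = (-1 - (1)·0.1000) / (3) = -0.3667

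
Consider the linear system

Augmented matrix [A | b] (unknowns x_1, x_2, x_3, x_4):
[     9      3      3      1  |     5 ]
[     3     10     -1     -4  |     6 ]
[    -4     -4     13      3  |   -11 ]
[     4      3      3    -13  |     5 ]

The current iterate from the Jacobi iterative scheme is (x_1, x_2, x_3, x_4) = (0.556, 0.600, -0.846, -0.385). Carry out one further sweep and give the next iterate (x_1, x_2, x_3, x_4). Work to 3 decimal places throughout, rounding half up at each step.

One sweep:
  x_1 = (5 - (3)·0.600 - (3)·-0.846 - (1)·-0.385) / (9) = 0.680
  x_2 = (6 - (3)·0.556 - (-1)·-0.846 - (-4)·-0.385) / (10) = 0.195
  x_3 = (-11 - (-4)·0.556 - (-4)·0.600 - (3)·-0.385) / (13) = -0.402
  x_4 = (5 - (4)·0.556 - (3)·0.600 - (3)·-0.846) / (-13) = -0.270

(0.680, 0.195, -0.402, -0.270)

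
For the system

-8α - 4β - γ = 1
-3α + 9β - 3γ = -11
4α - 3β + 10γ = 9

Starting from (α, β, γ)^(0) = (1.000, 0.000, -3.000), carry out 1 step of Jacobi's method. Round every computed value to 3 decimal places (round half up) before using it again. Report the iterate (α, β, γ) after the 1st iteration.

(0.250, -1.889, 0.500)

Iteration 1:
  α = (1 - (-4)·0.000 - (-1)·-3.000) / (-8) = 0.250
  β = (-11 - (-3)·1.000 - (-3)·-3.000) / (9) = -1.889
  γ = (9 - (4)·1.000 - (-3)·0.000) / (10) = 0.500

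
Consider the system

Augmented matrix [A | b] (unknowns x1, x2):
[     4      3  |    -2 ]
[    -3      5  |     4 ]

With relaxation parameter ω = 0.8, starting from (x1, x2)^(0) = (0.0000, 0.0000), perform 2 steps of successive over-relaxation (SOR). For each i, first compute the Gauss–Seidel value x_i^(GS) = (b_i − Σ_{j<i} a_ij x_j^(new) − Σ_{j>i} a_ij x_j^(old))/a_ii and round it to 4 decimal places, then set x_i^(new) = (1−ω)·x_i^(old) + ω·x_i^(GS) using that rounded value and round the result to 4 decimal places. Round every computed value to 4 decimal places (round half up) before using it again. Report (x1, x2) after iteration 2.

Iteration 1:
  x1: GS value = (-2 - (3)·0.0000) / (4) = -0.5000;  x1 ← (1−ω)·0.0000 + ω·-0.5000 = -0.4000
  x2: GS value = (4 - (-3)·-0.4000) / (5) = 0.5600;  x2 ← (1−ω)·0.0000 + ω·0.5600 = 0.4480
Iteration 2:
  x1: GS value = (-2 - (3)·0.4480) / (4) = -0.8360;  x1 ← (1−ω)·-0.4000 + ω·-0.8360 = -0.7488
  x2: GS value = (4 - (-3)·-0.7488) / (5) = 0.3507;  x2 ← (1−ω)·0.4480 + ω·0.3507 = 0.3702

(-0.7488, 0.3702)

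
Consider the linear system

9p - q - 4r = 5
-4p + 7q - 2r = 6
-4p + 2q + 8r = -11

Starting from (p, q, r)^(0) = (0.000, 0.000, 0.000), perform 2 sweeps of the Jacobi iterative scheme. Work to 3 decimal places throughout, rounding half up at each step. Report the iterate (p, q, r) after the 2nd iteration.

(0.040, 0.782, -1.311)

Iteration 1:
  p = (5 - (-1)·0.000 - (-4)·0.000) / (9) = 0.556
  q = (6 - (-4)·0.000 - (-2)·0.000) / (7) = 0.857
  r = (-11 - (-4)·0.000 - (2)·0.000) / (8) = -1.375
Iteration 2:
  p = (5 - (-1)·0.857 - (-4)·-1.375) / (9) = 0.040
  q = (6 - (-4)·0.556 - (-2)·-1.375) / (7) = 0.782
  r = (-11 - (-4)·0.556 - (2)·0.857) / (8) = -1.311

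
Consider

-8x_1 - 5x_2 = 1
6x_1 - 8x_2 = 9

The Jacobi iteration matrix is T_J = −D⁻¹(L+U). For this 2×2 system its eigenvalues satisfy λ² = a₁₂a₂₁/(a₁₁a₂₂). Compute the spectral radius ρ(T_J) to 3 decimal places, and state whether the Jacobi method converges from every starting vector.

0.685

a₁₂a₂₁/(a₁₁a₂₂) = (-5)·(6) / ((-8)·(-8)) = -0.468750
ρ = √|-0.468750| = √0.468750 = 0.685
ρ < 1, so Jacobi converges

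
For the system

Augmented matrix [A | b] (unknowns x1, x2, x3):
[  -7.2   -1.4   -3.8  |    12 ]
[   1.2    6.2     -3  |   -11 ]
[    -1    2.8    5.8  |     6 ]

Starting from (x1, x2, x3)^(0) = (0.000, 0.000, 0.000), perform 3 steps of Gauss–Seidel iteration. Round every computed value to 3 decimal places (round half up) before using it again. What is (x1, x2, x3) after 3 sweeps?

Iteration 1:
  x1 = (12 - (-1.4)·0.000 - (-3.8)·0.000) / (-7.2) = -1.667
  x2 = (-11 - (1.2)·-1.667 - (-3)·0.000) / (6.2) = -1.452
  x3 = (6 - (-1)·-1.667 - (2.8)·-1.452) / (5.8) = 1.448
Iteration 2:
  x1 = (12 - (-1.4)·-1.452 - (-3.8)·1.448) / (-7.2) = -2.149
  x2 = (-11 - (1.2)·-2.149 - (-3)·1.448) / (6.2) = -0.658
  x3 = (6 - (-1)·-2.149 - (2.8)·-0.658) / (5.8) = 0.982
Iteration 3:
  x1 = (12 - (-1.4)·-0.658 - (-3.8)·0.982) / (-7.2) = -2.057
  x2 = (-11 - (1.2)·-2.057 - (-3)·0.982) / (6.2) = -0.901
  x3 = (6 - (-1)·-2.057 - (2.8)·-0.901) / (5.8) = 1.115

(-2.057, -0.901, 1.115)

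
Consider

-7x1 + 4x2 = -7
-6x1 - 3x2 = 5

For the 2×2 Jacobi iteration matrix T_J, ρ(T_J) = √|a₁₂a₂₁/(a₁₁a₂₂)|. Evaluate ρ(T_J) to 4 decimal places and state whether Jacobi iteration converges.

a₁₂a₂₁/(a₁₁a₂₂) = (4)·(-6) / ((-7)·(-3)) = -1.142857
ρ = √|-1.142857| = √1.142857 = 1.0690
ρ > 1, so Jacobi diverges

1.0690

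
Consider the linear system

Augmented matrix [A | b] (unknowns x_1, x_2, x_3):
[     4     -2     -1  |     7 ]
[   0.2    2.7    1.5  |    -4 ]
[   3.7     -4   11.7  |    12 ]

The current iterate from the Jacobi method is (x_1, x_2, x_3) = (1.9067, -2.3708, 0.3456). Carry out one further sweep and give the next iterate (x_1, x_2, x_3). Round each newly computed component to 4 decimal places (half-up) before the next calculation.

(0.6510, -1.8147, -0.3879)

One sweep:
  x_1 = (7 - (-2)·-2.3708 - (-1)·0.3456) / (4) = 0.6510
  x_2 = (-4 - (0.2)·1.9067 - (1.5)·0.3456) / (2.7) = -1.8147
  x_3 = (12 - (3.7)·1.9067 - (-4)·-2.3708) / (11.7) = -0.3879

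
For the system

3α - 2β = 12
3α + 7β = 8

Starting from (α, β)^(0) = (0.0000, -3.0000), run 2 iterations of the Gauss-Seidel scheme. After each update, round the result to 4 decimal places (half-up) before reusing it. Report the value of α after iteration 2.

4.1905

Iteration 1:
  α = (12 - (-2)·-3.0000) / (3) = 2.0000
  β = (8 - (3)·2.0000) / (7) = 0.2857
Iteration 2:
  α = (12 - (-2)·0.2857) / (3) = 4.1905
  β = (8 - (3)·4.1905) / (7) = -0.6531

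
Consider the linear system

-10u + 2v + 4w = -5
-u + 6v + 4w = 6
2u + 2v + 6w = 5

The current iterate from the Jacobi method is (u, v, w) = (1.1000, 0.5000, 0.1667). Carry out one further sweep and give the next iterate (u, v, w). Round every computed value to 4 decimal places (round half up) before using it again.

One sweep:
  u = (-5 - (2)·0.5000 - (4)·0.1667) / (-10) = 0.6667
  v = (6 - (-1)·1.1000 - (4)·0.1667) / (6) = 1.0722
  w = (5 - (2)·1.1000 - (2)·0.5000) / (6) = 0.3000

(0.6667, 1.0722, 0.3000)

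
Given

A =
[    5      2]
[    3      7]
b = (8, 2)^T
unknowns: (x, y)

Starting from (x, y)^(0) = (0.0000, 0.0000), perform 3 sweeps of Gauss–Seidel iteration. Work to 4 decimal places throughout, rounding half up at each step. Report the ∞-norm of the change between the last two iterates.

0.0274

Iteration 1:
  x = (8 - (2)·0.0000) / (5) = 1.6000
  y = (2 - (3)·1.6000) / (7) = -0.4000
Iteration 2:
  x = (8 - (2)·-0.4000) / (5) = 1.7600
  y = (2 - (3)·1.7600) / (7) = -0.4686
Iteration 3:
  x = (8 - (2)·-0.4686) / (5) = 1.7874
  y = (2 - (3)·1.7874) / (7) = -0.4803
Change: (0.0274, -0.0117) → max |·| = 0.0274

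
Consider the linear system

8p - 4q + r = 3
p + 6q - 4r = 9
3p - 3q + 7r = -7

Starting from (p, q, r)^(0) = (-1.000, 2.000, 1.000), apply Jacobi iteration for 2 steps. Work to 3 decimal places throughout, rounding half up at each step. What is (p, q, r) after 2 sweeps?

(1.506, 1.482, -0.536)

Iteration 1:
  p = (3 - (-4)·2.000 - (1)·1.000) / (8) = 1.250
  q = (9 - (1)·-1.000 - (-4)·1.000) / (6) = 2.333
  r = (-7 - (3)·-1.000 - (-3)·2.000) / (7) = 0.286
Iteration 2:
  p = (3 - (-4)·2.333 - (1)·0.286) / (8) = 1.506
  q = (9 - (1)·1.250 - (-4)·0.286) / (6) = 1.482
  r = (-7 - (3)·1.250 - (-3)·2.333) / (7) = -0.536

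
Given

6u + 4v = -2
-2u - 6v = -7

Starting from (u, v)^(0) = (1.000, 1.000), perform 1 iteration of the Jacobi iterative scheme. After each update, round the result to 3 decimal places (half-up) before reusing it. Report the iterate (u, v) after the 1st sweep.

(-1.000, 0.833)

Iteration 1:
  u = (-2 - (4)·1.000) / (6) = -1.000
  v = (-7 - (-2)·1.000) / (-6) = 0.833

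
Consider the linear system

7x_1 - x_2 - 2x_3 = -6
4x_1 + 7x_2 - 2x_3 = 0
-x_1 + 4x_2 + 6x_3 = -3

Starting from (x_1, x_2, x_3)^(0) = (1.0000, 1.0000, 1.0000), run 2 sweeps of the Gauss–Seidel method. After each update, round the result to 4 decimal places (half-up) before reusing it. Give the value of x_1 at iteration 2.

Iteration 1:
  x_1 = (-6 - (-1)·1.0000 - (-2)·1.0000) / (7) = -0.4286
  x_2 = (0 - (4)·-0.4286 - (-2)·1.0000) / (7) = 0.5306
  x_3 = (-3 - (-1)·-0.4286 - (4)·0.5306) / (6) = -0.9252
Iteration 2:
  x_1 = (-6 - (-1)·0.5306 - (-2)·-0.9252) / (7) = -1.0457
  x_2 = (0 - (4)·-1.0457 - (-2)·-0.9252) / (7) = 0.3332
  x_3 = (-3 - (-1)·-1.0457 - (4)·0.3332) / (6) = -0.8964

-1.0457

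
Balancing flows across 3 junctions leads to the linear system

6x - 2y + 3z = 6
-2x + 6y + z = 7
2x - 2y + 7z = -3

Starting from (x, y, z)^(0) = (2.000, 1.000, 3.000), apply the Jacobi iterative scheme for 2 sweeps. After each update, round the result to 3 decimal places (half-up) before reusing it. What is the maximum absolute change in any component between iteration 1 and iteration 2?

1.968

Iteration 1:
  x = (6 - (-2)·1.000 - (3)·3.000) / (6) = -0.167
  y = (7 - (-2)·2.000 - (1)·3.000) / (6) = 1.333
  z = (-3 - (2)·2.000 - (-2)·1.000) / (7) = -0.714
Iteration 2:
  x = (6 - (-2)·1.333 - (3)·-0.714) / (6) = 1.801
  y = (7 - (-2)·-0.167 - (1)·-0.714) / (6) = 1.230
  z = (-3 - (2)·-0.167 - (-2)·1.333) / (7) = 0.000
Change: (1.968, -0.103, 0.714) → max |·| = 1.968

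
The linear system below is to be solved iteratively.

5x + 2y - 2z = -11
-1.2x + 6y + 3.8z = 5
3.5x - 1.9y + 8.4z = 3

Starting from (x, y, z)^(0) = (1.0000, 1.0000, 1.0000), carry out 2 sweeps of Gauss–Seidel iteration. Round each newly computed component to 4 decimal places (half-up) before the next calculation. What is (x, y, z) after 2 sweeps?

(-1.6162, -0.2623, 0.9712)

Iteration 1:
  x = (-11 - (2)·1.0000 - (-2)·1.0000) / (5) = -2.2000
  y = (5 - (-1.2)·-2.2000 - (3.8)·1.0000) / (6) = -0.2400
  z = (3 - (3.5)·-2.2000 - (-1.9)·-0.2400) / (8.4) = 1.2195
Iteration 2:
  x = (-11 - (2)·-0.2400 - (-2)·1.2195) / (5) = -1.6162
  y = (5 - (-1.2)·-1.6162 - (3.8)·1.2195) / (6) = -0.2623
  z = (3 - (3.5)·-1.6162 - (-1.9)·-0.2623) / (8.4) = 0.9712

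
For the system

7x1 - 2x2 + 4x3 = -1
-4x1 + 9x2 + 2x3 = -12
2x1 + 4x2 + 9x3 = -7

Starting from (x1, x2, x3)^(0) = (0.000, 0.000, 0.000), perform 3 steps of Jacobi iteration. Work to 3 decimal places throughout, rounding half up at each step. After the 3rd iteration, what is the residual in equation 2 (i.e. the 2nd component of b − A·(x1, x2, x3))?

Iteration 1:
  x1 = (-1 - (-2)·0.000 - (4)·0.000) / (7) = -0.143
  x2 = (-12 - (-4)·0.000 - (2)·0.000) / (9) = -1.333
  x3 = (-7 - (2)·0.000 - (4)·0.000) / (9) = -0.778
Iteration 2:
  x1 = (-1 - (-2)·-1.333 - (4)·-0.778) / (7) = -0.079
  x2 = (-12 - (-4)·-0.143 - (2)·-0.778) / (9) = -1.224
  x3 = (-7 - (2)·-0.143 - (4)·-1.333) / (9) = -0.154
Iteration 3:
  x1 = (-1 - (-2)·-1.224 - (4)·-0.154) / (7) = -0.405
  x2 = (-12 - (-4)·-0.079 - (2)·-0.154) / (9) = -1.334
  x3 = (-7 - (2)·-0.079 - (4)·-1.224) / (9) = -0.216
Residual b − A·x = (0.031, -1.182, 1.090)

-1.182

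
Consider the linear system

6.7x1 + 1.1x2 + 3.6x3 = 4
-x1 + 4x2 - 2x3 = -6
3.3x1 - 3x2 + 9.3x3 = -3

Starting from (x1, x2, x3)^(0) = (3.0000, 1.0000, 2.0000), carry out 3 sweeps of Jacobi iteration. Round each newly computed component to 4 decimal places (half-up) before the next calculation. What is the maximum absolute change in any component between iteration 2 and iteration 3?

1.4159

Iteration 1:
  x1 = (4 - (1.1)·1.0000 - (3.6)·2.0000) / (6.7) = -0.6418
  x2 = (-6 - (-1)·3.0000 - (-2)·2.0000) / (4) = 0.2500
  x3 = (-3 - (3.3)·3.0000 - (-3)·1.0000) / (9.3) = -1.0645
Iteration 2:
  x1 = (4 - (1.1)·0.2500 - (3.6)·-1.0645) / (6.7) = 1.1279
  x2 = (-6 - (-1)·-0.6418 - (-2)·-1.0645) / (4) = -2.1927
  x3 = (-3 - (3.3)·-0.6418 - (-3)·0.2500) / (9.3) = -0.0142
Iteration 3:
  x1 = (4 - (1.1)·-2.1927 - (3.6)·-0.0142) / (6.7) = 0.9646
  x2 = (-6 - (-1)·1.1279 - (-2)·-0.0142) / (4) = -1.2251
  x3 = (-3 - (3.3)·1.1279 - (-3)·-2.1927) / (9.3) = -1.4301
Change: (-0.1633, 0.9676, -1.4159) → max |·| = 1.4159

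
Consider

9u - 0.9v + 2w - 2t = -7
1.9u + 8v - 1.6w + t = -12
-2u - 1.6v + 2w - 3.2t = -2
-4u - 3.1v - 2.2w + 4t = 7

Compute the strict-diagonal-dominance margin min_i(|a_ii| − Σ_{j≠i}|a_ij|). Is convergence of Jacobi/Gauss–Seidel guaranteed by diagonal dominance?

row 1: |9| − (0.9+2+2) = 4.1
row 2: |8| − (1.9+1.6+1) = 3.5
row 3: |2| − (2+1.6+3.2) = -4.8
row 4: |4| − (4+3.1+2.2) = -5.3
minimum over rows = -5.3 → not strictly diagonally dominant

-5.3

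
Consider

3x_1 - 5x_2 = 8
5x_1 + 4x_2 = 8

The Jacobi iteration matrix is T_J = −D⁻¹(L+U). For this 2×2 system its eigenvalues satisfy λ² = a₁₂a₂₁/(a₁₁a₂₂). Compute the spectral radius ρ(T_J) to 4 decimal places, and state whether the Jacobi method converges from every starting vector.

a₁₂a₂₁/(a₁₁a₂₂) = (-5)·(5) / ((3)·(4)) = -2.083333
ρ = √|-2.083333| = √2.083333 = 1.4434
ρ > 1, so Jacobi diverges

1.4434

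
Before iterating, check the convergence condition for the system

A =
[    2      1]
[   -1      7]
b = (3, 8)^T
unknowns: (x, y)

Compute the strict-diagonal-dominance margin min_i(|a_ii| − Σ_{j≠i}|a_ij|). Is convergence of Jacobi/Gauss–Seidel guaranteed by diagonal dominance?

row 1: |2| − (1) = 1
row 2: |7| − (1) = 6
minimum over rows = 1 → strictly diagonally dominant (convergence guaranteed)

1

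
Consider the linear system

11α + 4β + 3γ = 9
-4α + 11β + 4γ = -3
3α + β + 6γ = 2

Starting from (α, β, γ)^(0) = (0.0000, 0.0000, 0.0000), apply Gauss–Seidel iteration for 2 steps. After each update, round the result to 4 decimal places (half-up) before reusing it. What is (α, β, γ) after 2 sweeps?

Iteration 1:
  α = (9 - (4)·0.0000 - (3)·0.0000) / (11) = 0.8182
  β = (-3 - (-4)·0.8182 - (4)·0.0000) / (11) = 0.0248
  γ = (2 - (3)·0.8182 - (1)·0.0248) / (6) = -0.0799
Iteration 2:
  α = (9 - (4)·0.0248 - (3)·-0.0799) / (11) = 0.8310
  β = (-3 - (-4)·0.8310 - (4)·-0.0799) / (11) = 0.0585
  γ = (2 - (3)·0.8310 - (1)·0.0585) / (6) = -0.0919

(0.8310, 0.0585, -0.0919)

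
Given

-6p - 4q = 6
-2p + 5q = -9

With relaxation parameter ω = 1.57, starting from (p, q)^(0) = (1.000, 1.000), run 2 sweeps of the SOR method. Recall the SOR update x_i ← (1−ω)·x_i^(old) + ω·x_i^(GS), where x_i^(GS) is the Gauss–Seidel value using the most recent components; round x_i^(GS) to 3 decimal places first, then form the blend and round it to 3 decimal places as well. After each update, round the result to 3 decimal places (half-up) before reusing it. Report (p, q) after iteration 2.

Iteration 1:
  p: GS value = (6 - (-4)·1.000) / (-6) = -1.667;  p ← (1−ω)·1.000 + ω·-1.667 = -3.187
  q: GS value = (-9 - (-2)·-3.187) / (5) = -3.075;  q ← (1−ω)·1.000 + ω·-3.075 = -5.398
Iteration 2:
  p: GS value = (6 - (-4)·-5.398) / (-6) = 2.599;  p ← (1−ω)·-3.187 + ω·2.599 = 5.897
  q: GS value = (-9 - (-2)·5.897) / (5) = 0.559;  q ← (1−ω)·-5.398 + ω·0.559 = 3.954

(5.897, 3.954)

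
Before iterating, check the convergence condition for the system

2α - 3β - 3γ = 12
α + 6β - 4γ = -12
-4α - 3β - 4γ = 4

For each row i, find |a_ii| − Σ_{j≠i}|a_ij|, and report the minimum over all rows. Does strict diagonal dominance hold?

-4

row 1: |2| − (3+3) = -4
row 2: |6| − (1+4) = 1
row 3: |-4| − (4+3) = -3
minimum over rows = -4 → not strictly diagonally dominant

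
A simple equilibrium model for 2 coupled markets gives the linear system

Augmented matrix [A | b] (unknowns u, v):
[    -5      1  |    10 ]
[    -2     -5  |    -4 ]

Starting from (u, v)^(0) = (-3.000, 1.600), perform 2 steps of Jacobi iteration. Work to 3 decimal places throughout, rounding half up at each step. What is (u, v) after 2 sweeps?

(-1.600, 1.472)

Iteration 1:
  u = (10 - (1)·1.600) / (-5) = -1.680
  v = (-4 - (-2)·-3.000) / (-5) = 2.000
Iteration 2:
  u = (10 - (1)·2.000) / (-5) = -1.600
  v = (-4 - (-2)·-1.680) / (-5) = 1.472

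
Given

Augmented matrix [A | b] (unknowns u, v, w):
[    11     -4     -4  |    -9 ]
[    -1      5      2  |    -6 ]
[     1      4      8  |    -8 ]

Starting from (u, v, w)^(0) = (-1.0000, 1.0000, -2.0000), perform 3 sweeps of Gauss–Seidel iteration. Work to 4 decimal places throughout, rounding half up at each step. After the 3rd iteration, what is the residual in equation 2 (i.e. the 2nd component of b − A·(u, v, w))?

-0.1705

Iteration 1:
  u = (-9 - (-4)·1.0000 - (-4)·-2.0000) / (11) = -1.1818
  v = (-6 - (-1)·-1.1818 - (2)·-2.0000) / (5) = -0.6364
  w = (-8 - (1)·-1.1818 - (4)·-0.6364) / (8) = -0.5341
Iteration 2:
  u = (-9 - (-4)·-0.6364 - (-4)·-0.5341) / (11) = -1.2438
  v = (-6 - (-1)·-1.2438 - (2)·-0.5341) / (5) = -1.2351
  w = (-8 - (1)·-1.2438 - (4)·-1.2351) / (8) = -0.2270
Iteration 3:
  u = (-9 - (-4)·-1.2351 - (-4)·-0.2270) / (11) = -1.3499
  v = (-6 - (-1)·-1.3499 - (2)·-0.2270) / (5) = -1.3792
  w = (-8 - (1)·-1.3499 - (4)·-1.3792) / (8) = -0.1417
Residual b − A·x = (-0.2347, -0.1705, 0.0003)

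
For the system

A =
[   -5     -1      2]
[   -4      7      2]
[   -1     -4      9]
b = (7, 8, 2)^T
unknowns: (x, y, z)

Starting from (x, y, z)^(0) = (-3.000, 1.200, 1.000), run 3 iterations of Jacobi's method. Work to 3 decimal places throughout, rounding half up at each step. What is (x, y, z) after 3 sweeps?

Iteration 1:
  x = (7 - (-1)·1.200 - (2)·1.000) / (-5) = -1.240
  y = (8 - (-4)·-3.000 - (2)·1.000) / (7) = -0.857
  z = (2 - (-1)·-3.000 - (-4)·1.200) / (9) = 0.422
Iteration 2:
  x = (7 - (-1)·-0.857 - (2)·0.422) / (-5) = -1.060
  y = (8 - (-4)·-1.240 - (2)·0.422) / (7) = 0.314
  z = (2 - (-1)·-1.240 - (-4)·-0.857) / (9) = -0.296
Iteration 3:
  x = (7 - (-1)·0.314 - (2)·-0.296) / (-5) = -1.581
  y = (8 - (-4)·-1.060 - (2)·-0.296) / (7) = 0.622
  z = (2 - (-1)·-1.060 - (-4)·0.314) / (9) = 0.244

(-1.581, 0.622, 0.244)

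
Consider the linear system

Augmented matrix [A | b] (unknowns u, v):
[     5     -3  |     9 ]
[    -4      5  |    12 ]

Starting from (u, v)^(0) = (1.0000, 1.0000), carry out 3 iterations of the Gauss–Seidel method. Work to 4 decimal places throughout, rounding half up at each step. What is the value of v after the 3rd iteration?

6.6786

Iteration 1:
  u = (9 - (-3)·1.0000) / (5) = 2.4000
  v = (12 - (-4)·2.4000) / (5) = 4.3200
Iteration 2:
  u = (9 - (-3)·4.3200) / (5) = 4.3920
  v = (12 - (-4)·4.3920) / (5) = 5.9136
Iteration 3:
  u = (9 - (-3)·5.9136) / (5) = 5.3482
  v = (12 - (-4)·5.3482) / (5) = 6.6786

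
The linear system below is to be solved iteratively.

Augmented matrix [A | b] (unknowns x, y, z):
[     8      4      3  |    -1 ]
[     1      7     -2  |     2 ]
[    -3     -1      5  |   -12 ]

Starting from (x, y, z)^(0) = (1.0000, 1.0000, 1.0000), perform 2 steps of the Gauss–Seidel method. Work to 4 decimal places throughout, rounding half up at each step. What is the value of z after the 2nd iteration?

Iteration 1:
  x = (-1 - (4)·1.0000 - (3)·1.0000) / (8) = -1.0000
  y = (2 - (1)·-1.0000 - (-2)·1.0000) / (7) = 0.7143
  z = (-12 - (-3)·-1.0000 - (-1)·0.7143) / (5) = -2.8571
Iteration 2:
  x = (-1 - (4)·0.7143 - (3)·-2.8571) / (8) = 0.5893
  y = (2 - (1)·0.5893 - (-2)·-2.8571) / (7) = -0.6148
  z = (-12 - (-3)·0.5893 - (-1)·-0.6148) / (5) = -2.1694

-2.1694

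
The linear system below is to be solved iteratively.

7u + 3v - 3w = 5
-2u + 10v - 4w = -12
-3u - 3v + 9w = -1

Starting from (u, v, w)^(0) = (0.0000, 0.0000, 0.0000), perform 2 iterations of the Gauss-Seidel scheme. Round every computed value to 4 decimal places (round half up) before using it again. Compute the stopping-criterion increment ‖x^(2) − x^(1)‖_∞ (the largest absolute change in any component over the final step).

Iteration 1:
  u = (5 - (3)·0.0000 - (-3)·0.0000) / (7) = 0.7143
  v = (-12 - (-2)·0.7143 - (-4)·0.0000) / (10) = -1.0571
  w = (-1 - (-3)·0.7143 - (-3)·-1.0571) / (9) = -0.2254
Iteration 2:
  u = (5 - (3)·-1.0571 - (-3)·-0.2254) / (7) = 1.0707
  v = (-12 - (-2)·1.0707 - (-4)·-0.2254) / (10) = -1.0760
  w = (-1 - (-3)·1.0707 - (-3)·-1.0760) / (9) = -0.1129
Change: (0.3564, -0.0189, 0.1125) → max |·| = 0.3564

0.3564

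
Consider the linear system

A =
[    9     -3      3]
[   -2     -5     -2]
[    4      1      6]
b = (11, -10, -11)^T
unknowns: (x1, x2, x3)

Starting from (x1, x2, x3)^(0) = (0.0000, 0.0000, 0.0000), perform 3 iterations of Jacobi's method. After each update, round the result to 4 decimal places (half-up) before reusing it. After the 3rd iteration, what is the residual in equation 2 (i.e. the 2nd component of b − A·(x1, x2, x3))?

-0.8568

Iteration 1:
  x1 = (11 - (-3)·0.0000 - (3)·0.0000) / (9) = 1.2222
  x2 = (-10 - (-2)·0.0000 - (-2)·0.0000) / (-5) = 2.0000
  x3 = (-11 - (4)·0.0000 - (1)·0.0000) / (6) = -1.8333
Iteration 2:
  x1 = (11 - (-3)·2.0000 - (3)·-1.8333) / (9) = 2.5000
  x2 = (-10 - (-2)·1.2222 - (-2)·-1.8333) / (-5) = 2.2444
  x3 = (-11 - (4)·1.2222 - (1)·2.0000) / (6) = -2.9815
Iteration 3:
  x1 = (11 - (-3)·2.2444 - (3)·-2.9815) / (9) = 2.9642
  x2 = (-10 - (-2)·2.5000 - (-2)·-2.9815) / (-5) = 2.1926
  x3 = (-11 - (4)·2.5000 - (1)·2.2444) / (6) = -3.8741
Residual b − A·x = (2.5223, -0.8568, -1.8048)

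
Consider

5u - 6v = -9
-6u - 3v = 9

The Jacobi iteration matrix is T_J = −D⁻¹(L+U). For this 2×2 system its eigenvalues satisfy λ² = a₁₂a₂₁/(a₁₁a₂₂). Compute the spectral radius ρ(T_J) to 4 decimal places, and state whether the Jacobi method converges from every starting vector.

a₁₂a₂₁/(a₁₁a₂₂) = (-6)·(-6) / ((5)·(-3)) = -2.400000
ρ = √|-2.400000| = √2.400000 = 1.5492
ρ > 1, so Jacobi diverges

1.5492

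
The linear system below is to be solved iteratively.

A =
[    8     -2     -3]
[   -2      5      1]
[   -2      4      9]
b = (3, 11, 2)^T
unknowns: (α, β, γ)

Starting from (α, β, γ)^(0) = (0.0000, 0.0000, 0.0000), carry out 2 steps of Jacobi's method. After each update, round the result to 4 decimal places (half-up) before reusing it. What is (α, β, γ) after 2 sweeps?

Iteration 1:
  α = (3 - (-2)·0.0000 - (-3)·0.0000) / (8) = 0.3750
  β = (11 - (-2)·0.0000 - (1)·0.0000) / (5) = 2.2000
  γ = (2 - (-2)·0.0000 - (4)·0.0000) / (9) = 0.2222
Iteration 2:
  α = (3 - (-2)·2.2000 - (-3)·0.2222) / (8) = 1.0083
  β = (11 - (-2)·0.3750 - (1)·0.2222) / (5) = 2.3056
  γ = (2 - (-2)·0.3750 - (4)·2.2000) / (9) = -0.6722

(1.0083, 2.3056, -0.6722)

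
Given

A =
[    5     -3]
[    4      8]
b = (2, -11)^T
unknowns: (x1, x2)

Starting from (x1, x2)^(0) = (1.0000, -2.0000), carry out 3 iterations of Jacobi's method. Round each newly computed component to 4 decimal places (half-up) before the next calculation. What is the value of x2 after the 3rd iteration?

Iteration 1:
  x1 = (2 - (-3)·-2.0000) / (5) = -0.8000
  x2 = (-11 - (4)·1.0000) / (8) = -1.8750
Iteration 2:
  x1 = (2 - (-3)·-1.8750) / (5) = -0.7250
  x2 = (-11 - (4)·-0.8000) / (8) = -0.9750
Iteration 3:
  x1 = (2 - (-3)·-0.9750) / (5) = -0.1850
  x2 = (-11 - (4)·-0.7250) / (8) = -1.0125

-1.0125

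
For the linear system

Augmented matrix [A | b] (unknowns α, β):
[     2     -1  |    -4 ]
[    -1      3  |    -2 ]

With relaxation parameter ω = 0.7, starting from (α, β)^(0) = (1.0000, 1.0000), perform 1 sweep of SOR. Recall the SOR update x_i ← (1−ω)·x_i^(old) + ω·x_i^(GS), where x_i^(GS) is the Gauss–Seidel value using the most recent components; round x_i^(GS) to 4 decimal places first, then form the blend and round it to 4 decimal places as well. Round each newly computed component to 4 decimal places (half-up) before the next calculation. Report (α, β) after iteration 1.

(-0.7500, -0.3417)

Iteration 1:
  α: GS value = (-4 - (-1)·1.0000) / (2) = -1.5000;  α ← (1−ω)·1.0000 + ω·-1.5000 = -0.7500
  β: GS value = (-2 - (-1)·-0.7500) / (3) = -0.9167;  β ← (1−ω)·1.0000 + ω·-0.9167 = -0.3417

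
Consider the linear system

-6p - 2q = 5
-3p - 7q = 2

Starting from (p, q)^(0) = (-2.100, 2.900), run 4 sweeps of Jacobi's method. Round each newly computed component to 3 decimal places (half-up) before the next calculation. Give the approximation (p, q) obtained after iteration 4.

(-0.886, 0.141)

Iteration 1:
  p = (5 - (-2)·2.900) / (-6) = -1.800
  q = (2 - (-3)·-2.100) / (-7) = 0.614
Iteration 2:
  p = (5 - (-2)·0.614) / (-6) = -1.038
  q = (2 - (-3)·-1.800) / (-7) = 0.486
Iteration 3:
  p = (5 - (-2)·0.486) / (-6) = -0.995
  q = (2 - (-3)·-1.038) / (-7) = 0.159
Iteration 4:
  p = (5 - (-2)·0.159) / (-6) = -0.886
  q = (2 - (-3)·-0.995) / (-7) = 0.141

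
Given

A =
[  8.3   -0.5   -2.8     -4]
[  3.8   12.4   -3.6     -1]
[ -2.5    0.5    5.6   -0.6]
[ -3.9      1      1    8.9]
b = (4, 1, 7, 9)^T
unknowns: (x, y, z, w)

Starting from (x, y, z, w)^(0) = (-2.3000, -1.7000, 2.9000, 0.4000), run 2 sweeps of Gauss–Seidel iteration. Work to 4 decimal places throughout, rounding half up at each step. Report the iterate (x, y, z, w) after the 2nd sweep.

Iteration 1:
  x = (4 - (-0.5)·-1.7000 - (-2.8)·2.9000 - (-4)·0.4000) / (8.3) = 1.5506
  y = (1 - (3.8)·1.5506 - (-3.6)·2.9000 - (-1)·0.4000) / (12.4) = 0.4797
  z = (7 - (-2.5)·1.5506 - (0.5)·0.4797 - (-0.6)·0.4000) / (5.6) = 1.9423
  w = (9 - (-3.9)·1.5506 - (1)·0.4797 - (1)·1.9423) / (8.9) = 1.4186
Iteration 2:
  x = (4 - (-0.5)·0.4797 - (-2.8)·1.9423 - (-4)·1.4186) / (8.3) = 1.8497
  y = (1 - (3.8)·1.8497 - (-3.6)·1.9423 - (-1)·1.4186) / (12.4) = 0.1921
  z = (7 - (-2.5)·1.8497 - (0.5)·0.1921 - (-0.6)·1.4186) / (5.6) = 2.2106
  w = (9 - (-3.9)·1.8497 - (1)·0.1921 - (1)·2.2106) / (8.9) = 1.5518

(1.8497, 0.1921, 2.2106, 1.5518)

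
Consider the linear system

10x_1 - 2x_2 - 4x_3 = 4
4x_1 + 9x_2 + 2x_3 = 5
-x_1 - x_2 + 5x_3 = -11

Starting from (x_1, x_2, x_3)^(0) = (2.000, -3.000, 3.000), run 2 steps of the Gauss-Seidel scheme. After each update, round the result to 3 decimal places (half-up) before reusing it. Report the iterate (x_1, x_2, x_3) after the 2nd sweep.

Iteration 1:
  x_1 = (4 - (-2)·-3.000 - (-4)·3.000) / (10) = 1.000
  x_2 = (5 - (4)·1.000 - (2)·3.000) / (9) = -0.556
  x_3 = (-11 - (-1)·1.000 - (-1)·-0.556) / (5) = -2.111
Iteration 2:
  x_1 = (4 - (-2)·-0.556 - (-4)·-2.111) / (10) = -0.556
  x_2 = (5 - (4)·-0.556 - (2)·-2.111) / (9) = 1.272
  x_3 = (-11 - (-1)·-0.556 - (-1)·1.272) / (5) = -2.057

(-0.556, 1.272, -2.057)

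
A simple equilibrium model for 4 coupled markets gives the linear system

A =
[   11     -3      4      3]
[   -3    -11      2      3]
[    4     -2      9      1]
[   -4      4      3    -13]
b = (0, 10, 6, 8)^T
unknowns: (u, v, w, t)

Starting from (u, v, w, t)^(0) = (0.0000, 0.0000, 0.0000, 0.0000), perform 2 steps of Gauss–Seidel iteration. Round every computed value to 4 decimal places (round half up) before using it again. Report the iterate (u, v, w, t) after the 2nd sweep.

Iteration 1:
  u = (0 - (-3)·0.0000 - (4)·0.0000 - (3)·0.0000) / (11) = 0.0000
  v = (10 - (-3)·0.0000 - (2)·0.0000 - (3)·0.0000) / (-11) = -0.9091
  w = (6 - (4)·0.0000 - (-2)·-0.9091 - (1)·0.0000) / (9) = 0.4646
  t = (8 - (-4)·0.0000 - (4)·-0.9091 - (3)·0.4646) / (-13) = -0.7879
Iteration 2:
  u = (0 - (-3)·-0.9091 - (4)·0.4646 - (3)·-0.7879) / (11) = -0.2020
  v = (10 - (-3)·-0.2020 - (2)·0.4646 - (3)·-0.7879) / (-11) = -0.9844
  w = (6 - (4)·-0.2020 - (-2)·-0.9844 - (1)·-0.7879) / (9) = 0.6252
  t = (8 - (-4)·-0.2020 - (4)·-0.9844 - (3)·0.6252) / (-13) = -0.7118

(-0.2020, -0.9844, 0.6252, -0.7118)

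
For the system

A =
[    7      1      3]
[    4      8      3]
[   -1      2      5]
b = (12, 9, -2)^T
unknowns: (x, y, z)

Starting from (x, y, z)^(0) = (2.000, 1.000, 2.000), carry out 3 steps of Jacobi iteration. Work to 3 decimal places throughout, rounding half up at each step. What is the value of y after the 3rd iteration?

0.140

Iteration 1:
  x = (12 - (1)·1.000 - (3)·2.000) / (7) = 0.714
  y = (9 - (4)·2.000 - (3)·2.000) / (8) = -0.625
  z = (-2 - (-1)·2.000 - (2)·1.000) / (5) = -0.400
Iteration 2:
  x = (12 - (1)·-0.625 - (3)·-0.400) / (7) = 1.975
  y = (9 - (4)·0.714 - (3)·-0.400) / (8) = 0.918
  z = (-2 - (-1)·0.714 - (2)·-0.625) / (5) = -0.007
Iteration 3:
  x = (12 - (1)·0.918 - (3)·-0.007) / (7) = 1.586
  y = (9 - (4)·1.975 - (3)·-0.007) / (8) = 0.140
  z = (-2 - (-1)·1.975 - (2)·0.918) / (5) = -0.372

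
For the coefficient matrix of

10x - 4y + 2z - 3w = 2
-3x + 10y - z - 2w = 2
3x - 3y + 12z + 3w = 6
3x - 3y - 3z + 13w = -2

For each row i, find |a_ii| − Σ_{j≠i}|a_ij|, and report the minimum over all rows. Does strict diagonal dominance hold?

row 1: |10| − (4+2+3) = 1
row 2: |10| − (3+1+2) = 4
row 3: |12| − (3+3+3) = 3
row 4: |13| − (3+3+3) = 4
minimum over rows = 1 → strictly diagonally dominant (convergence guaranteed)

1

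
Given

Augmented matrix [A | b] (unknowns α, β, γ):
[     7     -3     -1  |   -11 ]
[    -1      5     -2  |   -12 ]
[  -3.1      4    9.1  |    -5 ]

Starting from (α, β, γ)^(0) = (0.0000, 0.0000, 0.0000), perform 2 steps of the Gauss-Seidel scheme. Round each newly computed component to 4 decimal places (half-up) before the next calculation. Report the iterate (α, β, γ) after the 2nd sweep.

Iteration 1:
  α = (-11 - (-3)·0.0000 - (-1)·0.0000) / (7) = -1.5714
  β = (-12 - (-1)·-1.5714 - (-2)·0.0000) / (5) = -2.7143
  γ = (-5 - (-3.1)·-1.5714 - (4)·-2.7143) / (9.1) = 0.1083
Iteration 2:
  α = (-11 - (-3)·-2.7143 - (-1)·0.1083) / (7) = -2.7192
  β = (-12 - (-1)·-2.7192 - (-2)·0.1083) / (5) = -2.9005
  γ = (-5 - (-3.1)·-2.7192 - (4)·-2.9005) / (9.1) = -0.2008

(-2.7192, -2.9005, -0.2008)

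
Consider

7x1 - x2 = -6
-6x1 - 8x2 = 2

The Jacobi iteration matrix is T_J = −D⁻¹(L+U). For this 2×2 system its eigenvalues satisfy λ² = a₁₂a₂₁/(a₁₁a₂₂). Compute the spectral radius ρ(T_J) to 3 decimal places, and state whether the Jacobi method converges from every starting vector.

a₁₂a₂₁/(a₁₁a₂₂) = (-1)·(-6) / ((7)·(-8)) = -0.107143
ρ = √|-0.107143| = √0.107143 = 0.327
ρ < 1, so Jacobi converges

0.327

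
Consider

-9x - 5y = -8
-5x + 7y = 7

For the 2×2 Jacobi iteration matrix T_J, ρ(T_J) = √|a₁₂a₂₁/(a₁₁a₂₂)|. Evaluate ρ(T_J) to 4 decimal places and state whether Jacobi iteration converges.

a₁₂a₂₁/(a₁₁a₂₂) = (-5)·(-5) / ((-9)·(7)) = -0.396825
ρ = √|-0.396825| = √0.396825 = 0.6299
ρ < 1, so Jacobi converges

0.6299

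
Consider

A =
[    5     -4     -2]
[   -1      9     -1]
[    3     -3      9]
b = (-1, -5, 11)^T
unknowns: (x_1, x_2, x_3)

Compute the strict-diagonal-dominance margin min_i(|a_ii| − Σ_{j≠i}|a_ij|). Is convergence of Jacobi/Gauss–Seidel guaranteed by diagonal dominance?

row 1: |5| − (4+2) = -1
row 2: |9| − (1+1) = 7
row 3: |9| − (3+3) = 3
minimum over rows = -1 → not strictly diagonally dominant

-1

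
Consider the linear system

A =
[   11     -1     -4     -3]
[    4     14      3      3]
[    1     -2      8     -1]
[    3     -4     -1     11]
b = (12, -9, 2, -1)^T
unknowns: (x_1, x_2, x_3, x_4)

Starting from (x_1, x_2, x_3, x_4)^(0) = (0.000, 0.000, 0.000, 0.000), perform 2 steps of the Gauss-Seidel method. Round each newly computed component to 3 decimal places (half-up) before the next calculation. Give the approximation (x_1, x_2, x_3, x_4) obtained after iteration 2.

Iteration 1:
  x_1 = (12 - (-1)·0.000 - (-4)·0.000 - (-3)·0.000) / (11) = 1.091
  x_2 = (-9 - (4)·1.091 - (3)·0.000 - (3)·0.000) / (14) = -0.955
  x_3 = (2 - (1)·1.091 - (-2)·-0.955 - (-1)·0.000) / (8) = -0.125
  x_4 = (-1 - (3)·1.091 - (-4)·-0.955 - (-1)·-0.125) / (11) = -0.747
Iteration 2:
  x_1 = (12 - (-1)·-0.955 - (-4)·-0.125 - (-3)·-0.747) / (11) = 0.755
  x_2 = (-9 - (4)·0.755 - (3)·-0.125 - (3)·-0.747) / (14) = -0.672
  x_3 = (2 - (1)·0.755 - (-2)·-0.672 - (-1)·-0.747) / (8) = -0.106
  x_4 = (-1 - (3)·0.755 - (-4)·-0.672 - (-1)·-0.106) / (11) = -0.551

(0.755, -0.672, -0.106, -0.551)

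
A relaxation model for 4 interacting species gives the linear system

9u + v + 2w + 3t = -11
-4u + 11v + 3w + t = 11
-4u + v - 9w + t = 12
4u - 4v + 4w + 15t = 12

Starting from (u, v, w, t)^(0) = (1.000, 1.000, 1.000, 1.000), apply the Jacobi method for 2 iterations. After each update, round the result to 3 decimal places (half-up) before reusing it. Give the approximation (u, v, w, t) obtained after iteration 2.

Iteration 1:
  u = (-11 - (1)·1.000 - (2)·1.000 - (3)·1.000) / (9) = -1.889
  v = (11 - (-4)·1.000 - (3)·1.000 - (1)·1.000) / (11) = 1.000
  w = (12 - (-4)·1.000 - (1)·1.000 - (1)·1.000) / (-9) = -1.556
  t = (12 - (4)·1.000 - (-4)·1.000 - (4)·1.000) / (15) = 0.533
Iteration 2:
  u = (-11 - (1)·1.000 - (2)·-1.556 - (3)·0.533) / (9) = -1.165
  v = (11 - (-4)·-1.889 - (3)·-1.556 - (1)·0.533) / (11) = 0.689
  w = (12 - (-4)·-1.889 - (1)·1.000 - (1)·0.533) / (-9) = -0.323
  t = (12 - (4)·-1.889 - (-4)·1.000 - (4)·-1.556) / (15) = 1.985

(-1.165, 0.689, -0.323, 1.985)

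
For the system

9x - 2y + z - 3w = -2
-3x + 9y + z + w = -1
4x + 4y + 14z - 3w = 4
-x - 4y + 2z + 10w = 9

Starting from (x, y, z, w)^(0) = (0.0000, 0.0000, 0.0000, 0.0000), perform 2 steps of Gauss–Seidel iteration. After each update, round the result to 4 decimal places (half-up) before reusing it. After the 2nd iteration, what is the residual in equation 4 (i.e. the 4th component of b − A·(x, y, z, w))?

-0.0004

Iteration 1:
  x = (-2 - (-2)·0.0000 - (1)·0.0000 - (-3)·0.0000) / (9) = -0.2222
  y = (-1 - (-3)·-0.2222 - (1)·0.0000 - (1)·0.0000) / (9) = -0.1852
  z = (4 - (4)·-0.2222 - (4)·-0.1852 - (-3)·0.0000) / (14) = 0.4021
  w = (9 - (-1)·-0.2222 - (-4)·-0.1852 - (2)·0.4021) / (10) = 0.7233
Iteration 2:
  x = (-2 - (-2)·-0.1852 - (1)·0.4021 - (-3)·0.7233) / (9) = -0.0670
  y = (-1 - (-3)·-0.0670 - (1)·0.4021 - (1)·0.7233) / (9) = -0.2585
  z = (4 - (4)·-0.0670 - (4)·-0.2585 - (-3)·0.7233) / (14) = 0.5337
  w = (9 - (-1)·-0.0670 - (-4)·-0.2585 - (2)·0.5337) / (10) = 0.6832
Residual b − A·x = (-0.3981, -0.0914, -0.1202, -0.0004)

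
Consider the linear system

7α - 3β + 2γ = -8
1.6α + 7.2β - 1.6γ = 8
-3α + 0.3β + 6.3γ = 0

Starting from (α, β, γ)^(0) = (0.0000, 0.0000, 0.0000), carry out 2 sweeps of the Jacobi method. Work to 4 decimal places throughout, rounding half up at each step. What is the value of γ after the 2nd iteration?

Iteration 1:
  α = (-8 - (-3)·0.0000 - (2)·0.0000) / (7) = -1.1429
  β = (8 - (1.6)·0.0000 - (-1.6)·0.0000) / (7.2) = 1.1111
  γ = (0 - (-3)·0.0000 - (0.3)·0.0000) / (6.3) = 0.0000
Iteration 2:
  α = (-8 - (-3)·1.1111 - (2)·0.0000) / (7) = -0.6667
  β = (8 - (1.6)·-1.1429 - (-1.6)·0.0000) / (7.2) = 1.3651
  γ = (0 - (-3)·-1.1429 - (0.3)·1.1111) / (6.3) = -0.5971

-0.5971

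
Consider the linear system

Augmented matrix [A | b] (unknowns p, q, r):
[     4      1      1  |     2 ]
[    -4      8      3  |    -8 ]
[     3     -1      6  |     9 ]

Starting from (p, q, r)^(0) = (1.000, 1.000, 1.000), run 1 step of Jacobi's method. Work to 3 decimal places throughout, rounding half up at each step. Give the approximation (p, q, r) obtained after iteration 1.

Iteration 1:
  p = (2 - (1)·1.000 - (1)·1.000) / (4) = 0.000
  q = (-8 - (-4)·1.000 - (3)·1.000) / (8) = -0.875
  r = (9 - (3)·1.000 - (-1)·1.000) / (6) = 1.167

(0.000, -0.875, 1.167)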